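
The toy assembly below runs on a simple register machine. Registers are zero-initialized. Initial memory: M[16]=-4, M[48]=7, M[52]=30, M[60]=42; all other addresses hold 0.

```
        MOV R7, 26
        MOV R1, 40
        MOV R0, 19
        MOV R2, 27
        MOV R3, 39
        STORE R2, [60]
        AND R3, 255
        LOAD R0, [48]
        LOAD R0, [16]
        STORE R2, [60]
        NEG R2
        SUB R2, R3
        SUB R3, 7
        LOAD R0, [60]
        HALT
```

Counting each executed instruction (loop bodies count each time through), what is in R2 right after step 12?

MOV R7, 26 → R7=26
MOV R1, 40 → R1=40
MOV R0, 19 → R0=19
MOV R2, 27 → R2=27
MOV R3, 39 → R3=39
STORE R2, [60] → M[60]=27
AND R3, 255 → R3=39&255=39
LOAD R0, [48] → R0=M[48]=7
LOAD R0, [16] → R0=M[16]=-4
STORE R2, [60] → M[60]=27
NEG R2 → R2=-(27)=-27
SUB R2, R3 → R2=(-27)-39=-66
After step 12: R2 = -66.

-66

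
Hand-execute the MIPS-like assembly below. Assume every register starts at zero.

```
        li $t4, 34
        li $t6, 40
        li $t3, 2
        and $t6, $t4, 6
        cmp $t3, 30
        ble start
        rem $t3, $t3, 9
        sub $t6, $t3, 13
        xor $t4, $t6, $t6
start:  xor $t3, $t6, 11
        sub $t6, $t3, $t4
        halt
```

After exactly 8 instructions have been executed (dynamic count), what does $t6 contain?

-25

li $t4, 34 → $t4=34
li $t6, 40 → $t6=40
li $t3, 2 → $t3=2
and $t6, $t4, 6 → $t6=34&6=2
cmp $t3, 30  (cmp 2,30)
ble start: taken
xor $t3, $t6, 11 → $t3=2^11=9
sub $t6, $t3, $t4 → $t6=9-34=-25
After step 8: $t6 = -25.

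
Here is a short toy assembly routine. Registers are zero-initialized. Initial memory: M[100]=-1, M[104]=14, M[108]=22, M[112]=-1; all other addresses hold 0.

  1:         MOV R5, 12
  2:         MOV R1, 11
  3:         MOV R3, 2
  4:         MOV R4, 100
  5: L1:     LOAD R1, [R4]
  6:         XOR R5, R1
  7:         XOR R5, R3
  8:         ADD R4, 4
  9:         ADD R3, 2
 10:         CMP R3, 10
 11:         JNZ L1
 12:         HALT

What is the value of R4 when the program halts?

R5=12
R1=11
R3=2
R4=100
R1=M[100]=-1
R5=12^(-1)=-13
R5=(-13)^2=-15
R4=100+4=104
R3=2+2=4
CMP R3, 10  (cmp 4,10)
JNZ L1: taken
R1=M[104]=14
R5=(-15)^14=-1
R5=(-1)^4=-5
R4=104+4=108
R3=4+2=6
CMP R3, 10  (cmp 6,10)
JNZ L1: taken
R1=M[108]=22
R5=(-5)^22=-19
R5=(-19)^6=-21
R4=108+4=112
R3=6+2=8
CMP R3, 10  (cmp 8,10)
JNZ L1: taken
R1=M[112]=-1
R5=(-21)^(-1)=20
R5=20^8=28
R4=112+4=116
R3=8+2=10
CMP R3, 10  (cmp 10,10)
JNZ L1: not taken
halt.

116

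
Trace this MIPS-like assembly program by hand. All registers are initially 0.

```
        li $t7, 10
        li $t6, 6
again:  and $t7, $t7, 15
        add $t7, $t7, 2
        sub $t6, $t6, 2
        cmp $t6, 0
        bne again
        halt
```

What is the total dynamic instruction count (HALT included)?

18

$t7=10
$t6=6
$t7=10&15=10
$t7=10+2=12
$t6=6-2=4
cmp $t6, 0  (cmp 4,0)
bne again: taken
$t7=12&15=12
$t7=12+2=14
$t6=4-2=2
cmp $t6, 0  (cmp 2,0)
bne again: taken
$t7=14&15=14
$t7=14+2=16
$t6=2-2=0
cmp $t6, 0  (cmp 0,0)
bne again: not taken
halt.
Total executed instructions: 18.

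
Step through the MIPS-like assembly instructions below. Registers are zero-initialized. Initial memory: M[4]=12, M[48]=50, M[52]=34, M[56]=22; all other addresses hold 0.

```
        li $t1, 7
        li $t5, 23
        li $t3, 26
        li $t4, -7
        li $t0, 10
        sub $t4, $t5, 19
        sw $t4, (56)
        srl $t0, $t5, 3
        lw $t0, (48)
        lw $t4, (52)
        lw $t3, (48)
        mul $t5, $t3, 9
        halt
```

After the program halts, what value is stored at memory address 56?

4

after li $t1, 7: $t1=7
after li $t5, 23: $t5=23
after li $t3, 26: $t3=26
after li $t4, -7: $t4=-7
after li $t0, 10: $t0=10
after sub $t4, $t5, 19: $t4=23-19=4
sw $t4, (56) → M[56]=4
after srl $t0, $t5, 3: $t0=23>>3=2
after lw $t0, (48): $t0=M[48]=50
after lw $t4, (52): $t4=M[52]=34
after lw $t3, (48): $t3=M[48]=50
after mul $t5, $t3, 9: $t5=50*9=450
halt.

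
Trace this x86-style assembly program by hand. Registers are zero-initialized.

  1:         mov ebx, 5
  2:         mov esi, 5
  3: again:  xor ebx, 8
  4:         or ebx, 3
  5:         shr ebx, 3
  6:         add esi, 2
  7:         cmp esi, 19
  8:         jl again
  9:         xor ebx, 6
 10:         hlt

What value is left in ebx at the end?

after mov ebx, 5: ebx=5
after mov esi, 5: esi=5
after xor ebx, 8: ebx=5^8=13
after or ebx, 3: ebx=13|3=15
after shr ebx, 3: ebx=15>>3=1
after add esi, 2: esi=5+2=7
cmp esi, 19  (cmp 7,19)
jl again: taken
after xor ebx, 8: ebx=1^8=9
after or ebx, 3: ebx=9|3=11
after shr ebx, 3: ebx=11>>3=1
after add esi, 2: esi=7+2=9
cmp esi, 19  (cmp 9,19)
jl again: taken
after xor ebx, 8: ebx=1^8=9
after or ebx, 3: ebx=9|3=11
after shr ebx, 3: ebx=11>>3=1
after add esi, 2: esi=9+2=11
cmp esi, 19  (cmp 11,19)
jl again: taken
after xor ebx, 8: ebx=1^8=9
after or ebx, 3: ebx=9|3=11
after shr ebx, 3: ebx=11>>3=1
after add esi, 2: esi=11+2=13
cmp esi, 19  (cmp 13,19)
jl again: taken
after xor ebx, 8: ebx=1^8=9
after or ebx, 3: ebx=9|3=11
after shr ebx, 3: ebx=11>>3=1
after add esi, 2: esi=13+2=15
cmp esi, 19  (cmp 15,19)
jl again: taken
after xor ebx, 8: ebx=1^8=9
after or ebx, 3: ebx=9|3=11
after shr ebx, 3: ebx=11>>3=1
after add esi, 2: esi=15+2=17
cmp esi, 19  (cmp 17,19)
jl again: taken
after xor ebx, 8: ebx=1^8=9
after or ebx, 3: ebx=9|3=11
after shr ebx, 3: ebx=11>>3=1
after add esi, 2: esi=17+2=19
cmp esi, 19  (cmp 19,19)
jl again: not taken
after xor ebx, 6: ebx=1^6=7
halt.

7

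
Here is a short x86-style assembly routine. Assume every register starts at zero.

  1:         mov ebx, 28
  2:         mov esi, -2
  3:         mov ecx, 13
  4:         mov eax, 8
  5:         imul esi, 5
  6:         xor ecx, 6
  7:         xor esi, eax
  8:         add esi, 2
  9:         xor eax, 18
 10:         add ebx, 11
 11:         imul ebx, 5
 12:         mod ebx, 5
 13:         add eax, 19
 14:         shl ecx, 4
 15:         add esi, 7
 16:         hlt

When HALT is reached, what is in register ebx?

after mov ebx, 28: ebx=28
after mov esi, -2: esi=-2
after mov ecx, 13: ecx=13
after mov eax, 8: eax=8
after imul esi, 5: esi=(-2)*5=-10
after xor ecx, 6: ecx=13^6=11
after xor esi, eax: esi=(-10)^8=-2
after add esi, 2: esi=(-2)+2=0
after xor eax, 18: eax=8^18=26
after add ebx, 11: ebx=28+11=39
after imul ebx, 5: ebx=39*5=195
after mod ebx, 5: ebx=195%5=0
after add eax, 19: eax=26+19=45
after shl ecx, 4: ecx=11<<4=176
after add esi, 7: esi=0+7=7
halt.

0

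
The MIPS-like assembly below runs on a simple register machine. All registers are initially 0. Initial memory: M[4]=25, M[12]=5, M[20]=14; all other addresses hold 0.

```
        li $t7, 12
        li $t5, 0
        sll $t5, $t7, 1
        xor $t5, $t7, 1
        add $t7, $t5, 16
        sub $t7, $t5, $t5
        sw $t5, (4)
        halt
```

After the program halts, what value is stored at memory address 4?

13

after li $t7, 12: $t7=12
after li $t5, 0: $t5=0
after sll $t5, $t7, 1: $t5=12<<1=24
after xor $t5, $t7, 1: $t5=12^1=13
after add $t7, $t5, 16: $t7=13+16=29
after sub $t7, $t5, $t5: $t7=13-13=0
sw $t5, (4) → M[4]=13
halt.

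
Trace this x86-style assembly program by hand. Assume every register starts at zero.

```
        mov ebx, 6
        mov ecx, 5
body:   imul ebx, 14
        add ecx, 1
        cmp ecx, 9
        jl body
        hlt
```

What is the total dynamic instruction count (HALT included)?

mov ebx, 6 → ebx=6
mov ecx, 5 → ecx=5
imul ebx, 14 → ebx=6*14=84
add ecx, 1 → ecx=5+1=6
cmp ecx, 9  (cmp 6,9)
jl body: taken
imul ebx, 14 → ebx=84*14=1176
add ecx, 1 → ecx=6+1=7
cmp ecx, 9  (cmp 7,9)
jl body: taken
imul ebx, 14 → ebx=1176*14=16464
add ecx, 1 → ecx=7+1=8
cmp ecx, 9  (cmp 8,9)
jl body: taken
imul ebx, 14 → ebx=16464*14=230496
add ecx, 1 → ecx=8+1=9
cmp ecx, 9  (cmp 9,9)
jl body: not taken
halt.
Total executed instructions: 19.

19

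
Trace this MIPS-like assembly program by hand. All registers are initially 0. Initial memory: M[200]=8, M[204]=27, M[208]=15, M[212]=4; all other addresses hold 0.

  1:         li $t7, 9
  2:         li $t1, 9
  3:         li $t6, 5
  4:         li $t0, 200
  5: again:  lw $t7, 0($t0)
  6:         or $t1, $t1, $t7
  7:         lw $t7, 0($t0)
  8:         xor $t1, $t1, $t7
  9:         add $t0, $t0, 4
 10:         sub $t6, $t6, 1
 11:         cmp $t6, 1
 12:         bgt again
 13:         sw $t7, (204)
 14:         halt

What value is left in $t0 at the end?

216

$t7=9
$t1=9
$t6=5
$t0=200
$t7=M[200]=8
$t1=9|8=9
$t7=M[200]=8
$t1=9^8=1
$t0=200+4=204
$t6=5-1=4
cmp $t6, 1  (cmp 4,1)
bgt again: taken
$t7=M[204]=27
$t1=1|27=27
$t7=M[204]=27
$t1=27^27=0
$t0=204+4=208
$t6=4-1=3
cmp $t6, 1  (cmp 3,1)
bgt again: taken
$t7=M[208]=15
$t1=0|15=15
$t7=M[208]=15
$t1=15^15=0
$t0=208+4=212
$t6=3-1=2
cmp $t6, 1  (cmp 2,1)
bgt again: taken
$t7=M[212]=4
$t1=0|4=4
$t7=M[212]=4
$t1=4^4=0
$t0=212+4=216
$t6=2-1=1
cmp $t6, 1  (cmp 1,1)
bgt again: not taken
sw $t7, (204) → M[204]=4
halt.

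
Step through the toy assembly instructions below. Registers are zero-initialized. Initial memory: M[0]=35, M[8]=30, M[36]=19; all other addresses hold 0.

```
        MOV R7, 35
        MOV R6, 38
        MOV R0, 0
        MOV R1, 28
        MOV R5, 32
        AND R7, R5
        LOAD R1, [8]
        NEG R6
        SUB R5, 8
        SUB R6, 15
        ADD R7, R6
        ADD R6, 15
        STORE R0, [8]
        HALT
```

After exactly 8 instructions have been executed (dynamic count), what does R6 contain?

-38

after MOV R7, 35: R7=35
after MOV R6, 38: R6=38
after MOV R0, 0: R0=0
after MOV R1, 28: R1=28
after MOV R5, 32: R5=32
after AND R7, R5: R7=35&32=32
after LOAD R1, [8]: R1=M[8]=30
after NEG R6: R6=-(38)=-38
After step 8: R6 = -38.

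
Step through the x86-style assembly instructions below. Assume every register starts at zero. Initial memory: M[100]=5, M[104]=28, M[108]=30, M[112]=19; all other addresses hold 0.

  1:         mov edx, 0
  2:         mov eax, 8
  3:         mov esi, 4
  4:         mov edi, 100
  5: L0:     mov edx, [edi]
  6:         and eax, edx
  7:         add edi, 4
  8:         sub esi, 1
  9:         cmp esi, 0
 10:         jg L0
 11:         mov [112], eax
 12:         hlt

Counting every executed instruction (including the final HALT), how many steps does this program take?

30

after mov edx, 0: edx=0
after mov eax, 8: eax=8
after mov esi, 4: esi=4
after mov edi, 100: edi=100
after mov edx, [edi]: edx=M[100]=5
after and eax, edx: eax=8&5=0
after add edi, 4: edi=100+4=104
after sub esi, 1: esi=4-1=3
cmp esi, 0  (cmp 3,0)
jg L0: taken
after mov edx, [edi]: edx=M[104]=28
after and eax, edx: eax=0&28=0
after add edi, 4: edi=104+4=108
after sub esi, 1: esi=3-1=2
cmp esi, 0  (cmp 2,0)
jg L0: taken
after mov edx, [edi]: edx=M[108]=30
after and eax, edx: eax=0&30=0
after add edi, 4: edi=108+4=112
after sub esi, 1: esi=2-1=1
cmp esi, 0  (cmp 1,0)
jg L0: taken
after mov edx, [edi]: edx=M[112]=19
after and eax, edx: eax=0&19=0
after add edi, 4: edi=112+4=116
after sub esi, 1: esi=1-1=0
cmp esi, 0  (cmp 0,0)
jg L0: not taken
mov [112], eax → M[112]=0
halt.
Total executed instructions: 30.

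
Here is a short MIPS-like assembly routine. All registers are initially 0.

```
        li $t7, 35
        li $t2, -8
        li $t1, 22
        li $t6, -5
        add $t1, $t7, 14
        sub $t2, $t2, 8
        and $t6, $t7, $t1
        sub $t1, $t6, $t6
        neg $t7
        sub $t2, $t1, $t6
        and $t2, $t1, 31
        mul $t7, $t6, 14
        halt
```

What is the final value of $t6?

33

$t7=35
$t2=-8
$t1=22
$t6=-5
$t1=35+14=49
$t2=(-8)-8=-16
$t6=35&49=33
$t1=33-33=0
$t7=-(35)=-35
$t2=0-33=-33
$t2=0&31=0
$t7=33*14=462
halt.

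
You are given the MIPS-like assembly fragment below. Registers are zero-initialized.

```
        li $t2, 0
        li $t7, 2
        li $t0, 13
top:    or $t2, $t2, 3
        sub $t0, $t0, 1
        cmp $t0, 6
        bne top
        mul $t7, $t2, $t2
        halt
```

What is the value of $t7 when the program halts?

li $t2, 0 → $t2=0
li $t7, 2 → $t7=2
li $t0, 13 → $t0=13
or $t2, $t2, 3 → $t2=0|3=3
sub $t0, $t0, 1 → $t0=13-1=12
cmp $t0, 6  (cmp 12,6)
bne top: taken
or $t2, $t2, 3 → $t2=3|3=3
sub $t0, $t0, 1 → $t0=12-1=11
cmp $t0, 6  (cmp 11,6)
bne top: taken
or $t2, $t2, 3 → $t2=3|3=3
sub $t0, $t0, 1 → $t0=11-1=10
cmp $t0, 6  (cmp 10,6)
bne top: taken
or $t2, $t2, 3 → $t2=3|3=3
sub $t0, $t0, 1 → $t0=10-1=9
cmp $t0, 6  (cmp 9,6)
bne top: taken
or $t2, $t2, 3 → $t2=3|3=3
sub $t0, $t0, 1 → $t0=9-1=8
cmp $t0, 6  (cmp 8,6)
bne top: taken
or $t2, $t2, 3 → $t2=3|3=3
sub $t0, $t0, 1 → $t0=8-1=7
cmp $t0, 6  (cmp 7,6)
bne top: taken
or $t2, $t2, 3 → $t2=3|3=3
sub $t0, $t0, 1 → $t0=7-1=6
cmp $t0, 6  (cmp 6,6)
bne top: not taken
mul $t7, $t2, $t2 → $t7=3*3=9
halt.

9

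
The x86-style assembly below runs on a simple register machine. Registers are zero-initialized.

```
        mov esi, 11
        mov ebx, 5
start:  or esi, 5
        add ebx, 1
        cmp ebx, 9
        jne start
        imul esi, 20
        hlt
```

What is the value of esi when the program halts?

300

after mov esi, 11: esi=11
after mov ebx, 5: ebx=5
after or esi, 5: esi=11|5=15
after add ebx, 1: ebx=5+1=6
cmp ebx, 9  (cmp 6,9)
jne start: taken
after or esi, 5: esi=15|5=15
after add ebx, 1: ebx=6+1=7
cmp ebx, 9  (cmp 7,9)
jne start: taken
after or esi, 5: esi=15|5=15
after add ebx, 1: ebx=7+1=8
cmp ebx, 9  (cmp 8,9)
jne start: taken
after or esi, 5: esi=15|5=15
after add ebx, 1: ebx=8+1=9
cmp ebx, 9  (cmp 9,9)
jne start: not taken
after imul esi, 20: esi=15*20=300
halt.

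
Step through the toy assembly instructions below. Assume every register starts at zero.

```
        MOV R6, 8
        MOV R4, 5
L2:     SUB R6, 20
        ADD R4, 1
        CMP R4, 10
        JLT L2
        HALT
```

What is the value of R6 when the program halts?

after MOV R6, 8: R6=8
after MOV R4, 5: R4=5
after SUB R6, 20: R6=8-20=-12
after ADD R4, 1: R4=5+1=6
CMP R4, 10  (cmp 6,10)
JLT L2: taken
after SUB R6, 20: R6=(-12)-20=-32
after ADD R4, 1: R4=6+1=7
CMP R4, 10  (cmp 7,10)
JLT L2: taken
after SUB R6, 20: R6=(-32)-20=-52
after ADD R4, 1: R4=7+1=8
CMP R4, 10  (cmp 8,10)
JLT L2: taken
after SUB R6, 20: R6=(-52)-20=-72
after ADD R4, 1: R4=8+1=9
CMP R4, 10  (cmp 9,10)
JLT L2: taken
after SUB R6, 20: R6=(-72)-20=-92
after ADD R4, 1: R4=9+1=10
CMP R4, 10  (cmp 10,10)
JLT L2: not taken
halt.

-92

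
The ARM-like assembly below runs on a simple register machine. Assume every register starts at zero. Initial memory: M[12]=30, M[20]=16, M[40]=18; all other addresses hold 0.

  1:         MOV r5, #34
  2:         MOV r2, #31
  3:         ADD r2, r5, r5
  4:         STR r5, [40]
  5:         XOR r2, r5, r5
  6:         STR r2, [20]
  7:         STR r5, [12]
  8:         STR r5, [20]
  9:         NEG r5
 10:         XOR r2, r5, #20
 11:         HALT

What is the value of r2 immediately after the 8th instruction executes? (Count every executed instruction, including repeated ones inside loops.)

r5=34
r2=31
r2=34+34=68
STR r5, [40] → M[40]=34
r2=34^34=0
STR r2, [20] → M[20]=0
STR r5, [12] → M[12]=34
STR r5, [20] → M[20]=34
After step 8: r2 = 0.

0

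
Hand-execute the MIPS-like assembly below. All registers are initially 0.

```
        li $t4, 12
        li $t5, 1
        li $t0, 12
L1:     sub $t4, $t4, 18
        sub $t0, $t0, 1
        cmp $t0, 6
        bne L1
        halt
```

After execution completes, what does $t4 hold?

-96

$t4=12
$t5=1
$t0=12
$t4=12-18=-6
$t0=12-1=11
cmp $t0, 6  (cmp 11,6)
bne L1: taken
$t4=(-6)-18=-24
$t0=11-1=10
cmp $t0, 6  (cmp 10,6)
bne L1: taken
$t4=(-24)-18=-42
$t0=10-1=9
cmp $t0, 6  (cmp 9,6)
bne L1: taken
$t4=(-42)-18=-60
$t0=9-1=8
cmp $t0, 6  (cmp 8,6)
bne L1: taken
$t4=(-60)-18=-78
$t0=8-1=7
cmp $t0, 6  (cmp 7,6)
bne L1: taken
$t4=(-78)-18=-96
$t0=7-1=6
cmp $t0, 6  (cmp 6,6)
bne L1: not taken
halt.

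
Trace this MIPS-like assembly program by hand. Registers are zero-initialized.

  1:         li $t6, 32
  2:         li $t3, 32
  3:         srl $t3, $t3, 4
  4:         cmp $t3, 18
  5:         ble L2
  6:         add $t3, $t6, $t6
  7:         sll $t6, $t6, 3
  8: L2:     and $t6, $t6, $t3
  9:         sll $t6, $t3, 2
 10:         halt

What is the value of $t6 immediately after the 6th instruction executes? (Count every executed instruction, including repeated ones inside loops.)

li $t6, 32 → $t6=32
li $t3, 32 → $t3=32
srl $t3, $t3, 4 → $t3=32>>4=2
cmp $t3, 18  (cmp 2,18)
ble L2: taken
and $t6, $t6, $t3 → $t6=32&2=0
After step 6: $t6 = 0.

0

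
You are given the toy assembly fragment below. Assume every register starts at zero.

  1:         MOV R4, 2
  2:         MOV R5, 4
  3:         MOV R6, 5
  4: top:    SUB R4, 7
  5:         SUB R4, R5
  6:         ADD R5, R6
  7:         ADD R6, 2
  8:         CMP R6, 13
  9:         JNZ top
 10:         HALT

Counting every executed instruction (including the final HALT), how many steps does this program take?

28

R4=2
R5=4
R6=5
R4=2-7=-5
R4=(-5)-4=-9
R5=4+5=9
R6=5+2=7
CMP R6, 13  (cmp 7,13)
JNZ top: taken
R4=(-9)-7=-16
R4=(-16)-9=-25
R5=9+7=16
R6=7+2=9
CMP R6, 13  (cmp 9,13)
JNZ top: taken
R4=(-25)-7=-32
R4=(-32)-16=-48
R5=16+9=25
R6=9+2=11
CMP R6, 13  (cmp 11,13)
JNZ top: taken
R4=(-48)-7=-55
R4=(-55)-25=-80
R5=25+11=36
R6=11+2=13
CMP R6, 13  (cmp 13,13)
JNZ top: not taken
halt.
Total executed instructions: 28.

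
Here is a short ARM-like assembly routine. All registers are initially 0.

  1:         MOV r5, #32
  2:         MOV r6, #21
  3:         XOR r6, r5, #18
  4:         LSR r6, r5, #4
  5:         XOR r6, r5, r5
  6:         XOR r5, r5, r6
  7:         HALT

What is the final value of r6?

after MOV r5, #32: r5=32
after MOV r6, #21: r6=21
after XOR r6, r5, #18: r6=32^18=50
after LSR r6, r5, #4: r6=32>>4=2
after XOR r6, r5, r5: r6=32^32=0
after XOR r5, r5, r6: r5=32^0=32
halt.

0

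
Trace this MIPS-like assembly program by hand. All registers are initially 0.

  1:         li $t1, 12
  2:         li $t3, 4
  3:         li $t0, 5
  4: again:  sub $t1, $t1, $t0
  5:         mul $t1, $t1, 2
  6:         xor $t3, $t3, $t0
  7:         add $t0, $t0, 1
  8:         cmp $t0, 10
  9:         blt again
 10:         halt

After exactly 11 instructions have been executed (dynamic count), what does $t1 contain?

16

after li $t1, 12: $t1=12
after li $t3, 4: $t3=4
after li $t0, 5: $t0=5
after sub $t1, $t1, $t0: $t1=12-5=7
after mul $t1, $t1, 2: $t1=7*2=14
after xor $t3, $t3, $t0: $t3=4^5=1
after add $t0, $t0, 1: $t0=5+1=6
cmp $t0, 10  (cmp 6,10)
blt again: taken
after sub $t1, $t1, $t0: $t1=14-6=8
after mul $t1, $t1, 2: $t1=8*2=16
After step 11: $t1 = 16.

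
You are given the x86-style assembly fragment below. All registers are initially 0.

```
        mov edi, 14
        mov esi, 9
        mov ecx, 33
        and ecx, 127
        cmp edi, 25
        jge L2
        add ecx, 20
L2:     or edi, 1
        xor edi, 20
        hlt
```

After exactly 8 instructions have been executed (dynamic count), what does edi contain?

after mov edi, 14: edi=14
after mov esi, 9: esi=9
after mov ecx, 33: ecx=33
after and ecx, 127: ecx=33&127=33
cmp edi, 25  (cmp 14,25)
jge L2: not taken
after add ecx, 20: ecx=33+20=53
after or edi, 1: edi=14|1=15
After step 8: edi = 15.

15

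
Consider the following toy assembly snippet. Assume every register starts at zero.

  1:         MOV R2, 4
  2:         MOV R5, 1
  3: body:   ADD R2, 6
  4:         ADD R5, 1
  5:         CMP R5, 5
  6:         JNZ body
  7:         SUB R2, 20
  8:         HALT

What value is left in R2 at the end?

8

after MOV R2, 4: R2=4
after MOV R5, 1: R5=1
after ADD R2, 6: R2=4+6=10
after ADD R5, 1: R5=1+1=2
CMP R5, 5  (cmp 2,5)
JNZ body: taken
after ADD R2, 6: R2=10+6=16
after ADD R5, 1: R5=2+1=3
CMP R5, 5  (cmp 3,5)
JNZ body: taken
after ADD R2, 6: R2=16+6=22
after ADD R5, 1: R5=3+1=4
CMP R5, 5  (cmp 4,5)
JNZ body: taken
after ADD R2, 6: R2=22+6=28
after ADD R5, 1: R5=4+1=5
CMP R5, 5  (cmp 5,5)
JNZ body: not taken
after SUB R2, 20: R2=28-20=8
halt.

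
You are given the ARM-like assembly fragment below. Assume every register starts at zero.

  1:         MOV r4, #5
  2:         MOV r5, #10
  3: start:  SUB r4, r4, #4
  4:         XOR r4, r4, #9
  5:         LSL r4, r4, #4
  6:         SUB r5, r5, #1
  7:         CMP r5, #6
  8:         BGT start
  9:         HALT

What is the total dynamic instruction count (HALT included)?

after MOV r4, #5: r4=5
after MOV r5, #10: r5=10
after SUB r4, r4, #4: r4=5-4=1
after XOR r4, r4, #9: r4=1^9=8
after LSL r4, r4, #4: r4=8<<4=128
after SUB r5, r5, #1: r5=10-1=9
CMP r5, #6  (cmp 9,6)
BGT start: taken
after SUB r4, r4, #4: r4=128-4=124
after XOR r4, r4, #9: r4=124^9=117
after LSL r4, r4, #4: r4=117<<4=1872
after SUB r5, r5, #1: r5=9-1=8
CMP r5, #6  (cmp 8,6)
BGT start: taken
after SUB r4, r4, #4: r4=1872-4=1868
after XOR r4, r4, #9: r4=1868^9=1861
after LSL r4, r4, #4: r4=1861<<4=29776
after SUB r5, r5, #1: r5=8-1=7
CMP r5, #6  (cmp 7,6)
BGT start: taken
after SUB r4, r4, #4: r4=29776-4=29772
after XOR r4, r4, #9: r4=29772^9=29765
after LSL r4, r4, #4: r4=29765<<4=476240
after SUB r5, r5, #1: r5=7-1=6
CMP r5, #6  (cmp 6,6)
BGT start: not taken
halt.
Total executed instructions: 27.

27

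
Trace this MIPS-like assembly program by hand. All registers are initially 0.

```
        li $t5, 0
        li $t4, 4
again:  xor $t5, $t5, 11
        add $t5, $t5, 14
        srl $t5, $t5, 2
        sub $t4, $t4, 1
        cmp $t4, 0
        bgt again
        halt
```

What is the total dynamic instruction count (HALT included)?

$t5=0
$t4=4
$t5=0^11=11
$t5=11+14=25
$t5=25>>2=6
$t4=4-1=3
cmp $t4, 0  (cmp 3,0)
bgt again: taken
$t5=6^11=13
$t5=13+14=27
$t5=27>>2=6
$t4=3-1=2
cmp $t4, 0  (cmp 2,0)
bgt again: taken
$t5=6^11=13
$t5=13+14=27
$t5=27>>2=6
$t4=2-1=1
cmp $t4, 0  (cmp 1,0)
bgt again: taken
$t5=6^11=13
$t5=13+14=27
$t5=27>>2=6
$t4=1-1=0
cmp $t4, 0  (cmp 0,0)
bgt again: not taken
halt.
Total executed instructions: 27.

27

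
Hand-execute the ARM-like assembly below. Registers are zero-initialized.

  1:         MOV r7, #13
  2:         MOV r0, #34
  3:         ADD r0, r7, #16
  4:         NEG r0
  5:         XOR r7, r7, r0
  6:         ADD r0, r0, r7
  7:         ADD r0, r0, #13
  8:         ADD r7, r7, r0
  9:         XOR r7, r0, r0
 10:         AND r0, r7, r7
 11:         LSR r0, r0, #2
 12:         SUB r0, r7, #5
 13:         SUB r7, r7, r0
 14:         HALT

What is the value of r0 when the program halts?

-5

after MOV r7, #13: r7=13
after MOV r0, #34: r0=34
after ADD r0, r7, #16: r0=13+16=29
after NEG r0: r0=-(29)=-29
after XOR r7, r7, r0: r7=13^(-29)=-18
after ADD r0, r0, r7: r0=(-29)+(-18)=-47
after ADD r0, r0, #13: r0=(-47)+13=-34
after ADD r7, r7, r0: r7=(-18)+(-34)=-52
after XOR r7, r0, r0: r7=(-34)^(-34)=0
after AND r0, r7, r7: r0=0&0=0
after LSR r0, r0, #2: r0=0>>2=0
after SUB r0, r7, #5: r0=0-5=-5
after SUB r7, r7, r0: r7=0-(-5)=5
halt.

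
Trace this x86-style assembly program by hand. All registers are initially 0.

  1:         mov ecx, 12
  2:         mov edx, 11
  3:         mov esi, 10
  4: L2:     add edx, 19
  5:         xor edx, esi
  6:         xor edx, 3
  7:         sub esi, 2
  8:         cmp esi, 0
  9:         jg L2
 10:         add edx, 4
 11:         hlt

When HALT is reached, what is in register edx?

after mov ecx, 12: ecx=12
after mov edx, 11: edx=11
after mov esi, 10: esi=10
after add edx, 19: edx=11+19=30
after xor edx, esi: edx=30^10=20
after xor edx, 3: edx=20^3=23
after sub esi, 2: esi=10-2=8
cmp esi, 0  (cmp 8,0)
jg L2: taken
after add edx, 19: edx=23+19=42
after xor edx, esi: edx=42^8=34
after xor edx, 3: edx=34^3=33
after sub esi, 2: esi=8-2=6
cmp esi, 0  (cmp 6,0)
jg L2: taken
after add edx, 19: edx=33+19=52
after xor edx, esi: edx=52^6=50
after xor edx, 3: edx=50^3=49
after sub esi, 2: esi=6-2=4
cmp esi, 0  (cmp 4,0)
jg L2: taken
after add edx, 19: edx=49+19=68
after xor edx, esi: edx=68^4=64
after xor edx, 3: edx=64^3=67
after sub esi, 2: esi=4-2=2
cmp esi, 0  (cmp 2,0)
jg L2: taken
after add edx, 19: edx=67+19=86
after xor edx, esi: edx=86^2=84
after xor edx, 3: edx=84^3=87
after sub esi, 2: esi=2-2=0
cmp esi, 0  (cmp 0,0)
jg L2: not taken
after add edx, 4: edx=87+4=91
halt.

91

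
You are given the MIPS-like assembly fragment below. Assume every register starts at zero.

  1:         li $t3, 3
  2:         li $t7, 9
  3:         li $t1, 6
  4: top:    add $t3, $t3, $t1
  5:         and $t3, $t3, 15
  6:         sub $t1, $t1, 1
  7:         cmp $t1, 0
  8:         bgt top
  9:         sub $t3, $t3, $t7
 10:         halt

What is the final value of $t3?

$t3=3
$t7=9
$t1=6
$t3=3+6=9
$t3=9&15=9
$t1=6-1=5
cmp $t1, 0  (cmp 5,0)
bgt top: taken
$t3=9+5=14
$t3=14&15=14
$t1=5-1=4
cmp $t1, 0  (cmp 4,0)
bgt top: taken
$t3=14+4=18
$t3=18&15=2
$t1=4-1=3
cmp $t1, 0  (cmp 3,0)
bgt top: taken
$t3=2+3=5
$t3=5&15=5
$t1=3-1=2
cmp $t1, 0  (cmp 2,0)
bgt top: taken
$t3=5+2=7
$t3=7&15=7
$t1=2-1=1
cmp $t1, 0  (cmp 1,0)
bgt top: taken
$t3=7+1=8
$t3=8&15=8
$t1=1-1=0
cmp $t1, 0  (cmp 0,0)
bgt top: not taken
$t3=8-9=-1
halt.

-1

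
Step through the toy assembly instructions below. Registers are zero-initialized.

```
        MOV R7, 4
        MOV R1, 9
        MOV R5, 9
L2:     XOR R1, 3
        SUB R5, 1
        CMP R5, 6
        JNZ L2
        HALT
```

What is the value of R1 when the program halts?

10

after MOV R7, 4: R7=4
after MOV R1, 9: R1=9
after MOV R5, 9: R5=9
after XOR R1, 3: R1=9^3=10
after SUB R5, 1: R5=9-1=8
CMP R5, 6  (cmp 8,6)
JNZ L2: taken
after XOR R1, 3: R1=10^3=9
after SUB R5, 1: R5=8-1=7
CMP R5, 6  (cmp 7,6)
JNZ L2: taken
after XOR R1, 3: R1=9^3=10
after SUB R5, 1: R5=7-1=6
CMP R5, 6  (cmp 6,6)
JNZ L2: not taken
halt.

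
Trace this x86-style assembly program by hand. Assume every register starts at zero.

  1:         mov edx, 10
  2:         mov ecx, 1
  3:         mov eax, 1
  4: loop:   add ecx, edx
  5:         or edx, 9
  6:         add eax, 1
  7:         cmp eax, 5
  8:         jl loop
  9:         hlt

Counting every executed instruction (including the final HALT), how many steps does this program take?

24

mov edx, 10 → edx=10
mov ecx, 1 → ecx=1
mov eax, 1 → eax=1
add ecx, edx → ecx=1+10=11
or edx, 9 → edx=10|9=11
add eax, 1 → eax=1+1=2
cmp eax, 5  (cmp 2,5)
jl loop: taken
add ecx, edx → ecx=11+11=22
or edx, 9 → edx=11|9=11
add eax, 1 → eax=2+1=3
cmp eax, 5  (cmp 3,5)
jl loop: taken
add ecx, edx → ecx=22+11=33
or edx, 9 → edx=11|9=11
add eax, 1 → eax=3+1=4
cmp eax, 5  (cmp 4,5)
jl loop: taken
add ecx, edx → ecx=33+11=44
or edx, 9 → edx=11|9=11
add eax, 1 → eax=4+1=5
cmp eax, 5  (cmp 5,5)
jl loop: not taken
halt.
Total executed instructions: 24.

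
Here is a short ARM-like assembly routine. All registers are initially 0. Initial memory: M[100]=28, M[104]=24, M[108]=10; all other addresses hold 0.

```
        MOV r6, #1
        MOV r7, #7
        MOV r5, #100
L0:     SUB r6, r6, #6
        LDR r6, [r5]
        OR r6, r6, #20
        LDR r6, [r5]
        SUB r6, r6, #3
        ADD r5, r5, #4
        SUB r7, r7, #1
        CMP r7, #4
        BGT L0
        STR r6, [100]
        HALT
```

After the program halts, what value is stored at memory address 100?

7

after MOV r6, #1: r6=1
after MOV r7, #7: r7=7
after MOV r5, #100: r5=100
after SUB r6, r6, #6: r6=1-6=-5
after LDR r6, [r5]: r6=M[100]=28
after OR r6, r6, #20: r6=28|20=28
after LDR r6, [r5]: r6=M[100]=28
after SUB r6, r6, #3: r6=28-3=25
after ADD r5, r5, #4: r5=100+4=104
after SUB r7, r7, #1: r7=7-1=6
CMP r7, #4  (cmp 6,4)
BGT L0: taken
after SUB r6, r6, #6: r6=25-6=19
after LDR r6, [r5]: r6=M[104]=24
after OR r6, r6, #20: r6=24|20=28
after LDR r6, [r5]: r6=M[104]=24
after SUB r6, r6, #3: r6=24-3=21
after ADD r5, r5, #4: r5=104+4=108
after SUB r7, r7, #1: r7=6-1=5
CMP r7, #4  (cmp 5,4)
BGT L0: taken
after SUB r6, r6, #6: r6=21-6=15
after LDR r6, [r5]: r6=M[108]=10
after OR r6, r6, #20: r6=10|20=30
after LDR r6, [r5]: r6=M[108]=10
after SUB r6, r6, #3: r6=10-3=7
after ADD r5, r5, #4: r5=108+4=112
after SUB r7, r7, #1: r7=5-1=4
CMP r7, #4  (cmp 4,4)
BGT L0: not taken
STR r6, [100] → M[100]=7
halt.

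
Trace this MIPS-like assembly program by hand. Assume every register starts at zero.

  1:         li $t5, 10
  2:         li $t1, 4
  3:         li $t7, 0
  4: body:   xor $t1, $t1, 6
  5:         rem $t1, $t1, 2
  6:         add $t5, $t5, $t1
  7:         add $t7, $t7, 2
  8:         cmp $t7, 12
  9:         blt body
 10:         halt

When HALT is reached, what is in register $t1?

after li $t5, 10: $t5=10
after li $t1, 4: $t1=4
after li $t7, 0: $t7=0
after xor $t1, $t1, 6: $t1=4^6=2
after rem $t1, $t1, 2: $t1=2%2=0
after add $t5, $t5, $t1: $t5=10+0=10
after add $t7, $t7, 2: $t7=0+2=2
cmp $t7, 12  (cmp 2,12)
blt body: taken
after xor $t1, $t1, 6: $t1=0^6=6
after rem $t1, $t1, 2: $t1=6%2=0
after add $t5, $t5, $t1: $t5=10+0=10
after add $t7, $t7, 2: $t7=2+2=4
cmp $t7, 12  (cmp 4,12)
blt body: taken
after xor $t1, $t1, 6: $t1=0^6=6
after rem $t1, $t1, 2: $t1=6%2=0
after add $t5, $t5, $t1: $t5=10+0=10
after add $t7, $t7, 2: $t7=4+2=6
cmp $t7, 12  (cmp 6,12)
blt body: taken
after xor $t1, $t1, 6: $t1=0^6=6
after rem $t1, $t1, 2: $t1=6%2=0
after add $t5, $t5, $t1: $t5=10+0=10
after add $t7, $t7, 2: $t7=6+2=8
cmp $t7, 12  (cmp 8,12)
blt body: taken
after xor $t1, $t1, 6: $t1=0^6=6
after rem $t1, $t1, 2: $t1=6%2=0
after add $t5, $t5, $t1: $t5=10+0=10
after add $t7, $t7, 2: $t7=8+2=10
cmp $t7, 12  (cmp 10,12)
blt body: taken
after xor $t1, $t1, 6: $t1=0^6=6
after rem $t1, $t1, 2: $t1=6%2=0
after add $t5, $t5, $t1: $t5=10+0=10
after add $t7, $t7, 2: $t7=10+2=12
cmp $t7, 12  (cmp 12,12)
blt body: not taken
halt.

0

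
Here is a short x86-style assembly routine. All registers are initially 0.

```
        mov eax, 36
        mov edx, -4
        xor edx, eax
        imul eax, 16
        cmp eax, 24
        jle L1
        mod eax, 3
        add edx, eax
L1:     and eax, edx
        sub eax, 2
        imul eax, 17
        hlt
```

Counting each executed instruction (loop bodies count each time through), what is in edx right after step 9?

-40

after mov eax, 36: eax=36
after mov edx, -4: edx=-4
after xor edx, eax: edx=(-4)^36=-40
after imul eax, 16: eax=36*16=576
cmp eax, 24  (cmp 576,24)
jle L1: not taken
after mod eax, 3: eax=576%3=0
after add edx, eax: edx=(-40)+0=-40
after and eax, edx: eax=0&(-40)=0
After step 9: edx = -40.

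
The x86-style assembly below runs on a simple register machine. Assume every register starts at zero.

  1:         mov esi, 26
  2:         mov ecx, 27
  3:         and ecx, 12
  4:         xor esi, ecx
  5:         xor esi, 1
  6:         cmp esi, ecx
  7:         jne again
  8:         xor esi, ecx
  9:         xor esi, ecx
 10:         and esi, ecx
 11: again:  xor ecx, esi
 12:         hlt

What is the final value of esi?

after mov esi, 26: esi=26
after mov ecx, 27: ecx=27
after and ecx, 12: ecx=27&12=8
after xor esi, ecx: esi=26^8=18
after xor esi, 1: esi=18^1=19
cmp esi, ecx  (cmp 19,8)
jne again: taken
after xor ecx, esi: ecx=8^19=27
halt.

19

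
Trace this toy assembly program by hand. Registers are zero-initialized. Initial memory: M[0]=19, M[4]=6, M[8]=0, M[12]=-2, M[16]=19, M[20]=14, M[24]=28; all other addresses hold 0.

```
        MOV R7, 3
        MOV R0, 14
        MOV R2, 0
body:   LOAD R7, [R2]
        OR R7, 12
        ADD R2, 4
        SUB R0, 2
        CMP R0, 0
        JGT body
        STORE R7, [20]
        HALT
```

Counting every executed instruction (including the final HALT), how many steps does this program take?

after MOV R7, 3: R7=3
after MOV R0, 14: R0=14
after MOV R2, 0: R2=0
after LOAD R7, [R2]: R7=M[0]=19
after OR R7, 12: R7=19|12=31
after ADD R2, 4: R2=0+4=4
after SUB R0, 2: R0=14-2=12
CMP R0, 0  (cmp 12,0)
JGT body: taken
after LOAD R7, [R2]: R7=M[4]=6
after OR R7, 12: R7=6|12=14
after ADD R2, 4: R2=4+4=8
after SUB R0, 2: R0=12-2=10
CMP R0, 0  (cmp 10,0)
JGT body: taken
after LOAD R7, [R2]: R7=M[8]=0
after OR R7, 12: R7=0|12=12
after ADD R2, 4: R2=8+4=12
after SUB R0, 2: R0=10-2=8
CMP R0, 0  (cmp 8,0)
JGT body: taken
after LOAD R7, [R2]: R7=M[12]=-2
after OR R7, 12: R7=(-2)|12=-2
after ADD R2, 4: R2=12+4=16
after SUB R0, 2: R0=8-2=6
CMP R0, 0  (cmp 6,0)
JGT body: taken
after LOAD R7, [R2]: R7=M[16]=19
after OR R7, 12: R7=19|12=31
after ADD R2, 4: R2=16+4=20
after SUB R0, 2: R0=6-2=4
CMP R0, 0  (cmp 4,0)
JGT body: taken
after LOAD R7, [R2]: R7=M[20]=14
after OR R7, 12: R7=14|12=14
after ADD R2, 4: R2=20+4=24
after SUB R0, 2: R0=4-2=2
CMP R0, 0  (cmp 2,0)
JGT body: taken
after LOAD R7, [R2]: R7=M[24]=28
after OR R7, 12: R7=28|12=28
after ADD R2, 4: R2=24+4=28
after SUB R0, 2: R0=2-2=0
CMP R0, 0  (cmp 0,0)
JGT body: not taken
STORE R7, [20] → M[20]=28
halt.
Total executed instructions: 47.

47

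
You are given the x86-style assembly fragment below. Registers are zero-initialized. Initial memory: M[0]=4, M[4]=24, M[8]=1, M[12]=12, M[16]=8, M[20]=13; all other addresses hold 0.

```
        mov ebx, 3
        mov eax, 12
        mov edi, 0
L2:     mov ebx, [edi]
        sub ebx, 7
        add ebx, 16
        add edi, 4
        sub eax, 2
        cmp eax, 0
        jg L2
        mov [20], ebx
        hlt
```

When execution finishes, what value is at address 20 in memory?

after mov ebx, 3: ebx=3
after mov eax, 12: eax=12
after mov edi, 0: edi=0
after mov ebx, [edi]: ebx=M[0]=4
after sub ebx, 7: ebx=4-7=-3
after add ebx, 16: ebx=(-3)+16=13
after add edi, 4: edi=0+4=4
after sub eax, 2: eax=12-2=10
cmp eax, 0  (cmp 10,0)
jg L2: taken
after mov ebx, [edi]: ebx=M[4]=24
after sub ebx, 7: ebx=24-7=17
after add ebx, 16: ebx=17+16=33
after add edi, 4: edi=4+4=8
after sub eax, 2: eax=10-2=8
cmp eax, 0  (cmp 8,0)
jg L2: taken
after mov ebx, [edi]: ebx=M[8]=1
after sub ebx, 7: ebx=1-7=-6
after add ebx, 16: ebx=(-6)+16=10
after add edi, 4: edi=8+4=12
after sub eax, 2: eax=8-2=6
cmp eax, 0  (cmp 6,0)
jg L2: taken
after mov ebx, [edi]: ebx=M[12]=12
after sub ebx, 7: ebx=12-7=5
after add ebx, 16: ebx=5+16=21
after add edi, 4: edi=12+4=16
after sub eax, 2: eax=6-2=4
cmp eax, 0  (cmp 4,0)
jg L2: taken
after mov ebx, [edi]: ebx=M[16]=8
after sub ebx, 7: ebx=8-7=1
after add ebx, 16: ebx=1+16=17
after add edi, 4: edi=16+4=20
after sub eax, 2: eax=4-2=2
cmp eax, 0  (cmp 2,0)
jg L2: taken
after mov ebx, [edi]: ebx=M[20]=13
after sub ebx, 7: ebx=13-7=6
after add ebx, 16: ebx=6+16=22
after add edi, 4: edi=20+4=24
after sub eax, 2: eax=2-2=0
cmp eax, 0  (cmp 0,0)
jg L2: not taken
mov [20], ebx → M[20]=22
halt.

22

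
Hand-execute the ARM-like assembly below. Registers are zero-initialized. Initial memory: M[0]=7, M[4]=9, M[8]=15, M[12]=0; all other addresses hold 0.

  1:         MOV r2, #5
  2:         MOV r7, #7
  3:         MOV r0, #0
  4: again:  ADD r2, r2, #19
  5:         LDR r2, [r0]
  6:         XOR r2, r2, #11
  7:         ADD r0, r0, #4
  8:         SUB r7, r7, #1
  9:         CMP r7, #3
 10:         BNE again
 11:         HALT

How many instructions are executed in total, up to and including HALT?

32

after MOV r2, #5: r2=5
after MOV r7, #7: r7=7
after MOV r0, #0: r0=0
after ADD r2, r2, #19: r2=5+19=24
after LDR r2, [r0]: r2=M[0]=7
after XOR r2, r2, #11: r2=7^11=12
after ADD r0, r0, #4: r0=0+4=4
after SUB r7, r7, #1: r7=7-1=6
CMP r7, #3  (cmp 6,3)
BNE again: taken
after ADD r2, r2, #19: r2=12+19=31
after LDR r2, [r0]: r2=M[4]=9
after XOR r2, r2, #11: r2=9^11=2
after ADD r0, r0, #4: r0=4+4=8
after SUB r7, r7, #1: r7=6-1=5
CMP r7, #3  (cmp 5,3)
BNE again: taken
after ADD r2, r2, #19: r2=2+19=21
after LDR r2, [r0]: r2=M[8]=15
after XOR r2, r2, #11: r2=15^11=4
after ADD r0, r0, #4: r0=8+4=12
after SUB r7, r7, #1: r7=5-1=4
CMP r7, #3  (cmp 4,3)
BNE again: taken
after ADD r2, r2, #19: r2=4+19=23
after LDR r2, [r0]: r2=M[12]=0
after XOR r2, r2, #11: r2=0^11=11
after ADD r0, r0, #4: r0=12+4=16
after SUB r7, r7, #1: r7=4-1=3
CMP r7, #3  (cmp 3,3)
BNE again: not taken
halt.
Total executed instructions: 32.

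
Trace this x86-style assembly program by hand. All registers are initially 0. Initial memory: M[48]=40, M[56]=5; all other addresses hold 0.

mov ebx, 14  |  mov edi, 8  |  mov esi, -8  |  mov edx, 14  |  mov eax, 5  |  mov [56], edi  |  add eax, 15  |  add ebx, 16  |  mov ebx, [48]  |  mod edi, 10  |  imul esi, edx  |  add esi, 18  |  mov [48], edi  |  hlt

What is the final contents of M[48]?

8

mov ebx, 14 → ebx=14
mov edi, 8 → edi=8
mov esi, -8 → esi=-8
mov edx, 14 → edx=14
mov eax, 5 → eax=5
mov [56], edi → M[56]=8
add eax, 15 → eax=5+15=20
add ebx, 16 → ebx=14+16=30
mov ebx, [48] → ebx=M[48]=40
mod edi, 10 → edi=8%10=8
imul esi, edx → esi=(-8)*14=-112
add esi, 18 → esi=(-112)+18=-94
mov [48], edi → M[48]=8
halt.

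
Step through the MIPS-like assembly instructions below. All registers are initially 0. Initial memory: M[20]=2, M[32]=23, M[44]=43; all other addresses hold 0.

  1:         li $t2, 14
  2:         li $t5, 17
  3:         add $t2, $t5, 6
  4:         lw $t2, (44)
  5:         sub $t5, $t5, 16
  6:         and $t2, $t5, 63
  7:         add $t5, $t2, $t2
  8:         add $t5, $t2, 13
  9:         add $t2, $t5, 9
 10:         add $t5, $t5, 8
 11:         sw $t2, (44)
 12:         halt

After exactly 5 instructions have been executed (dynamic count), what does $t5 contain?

li $t2, 14 → $t2=14
li $t5, 17 → $t5=17
add $t2, $t5, 6 → $t2=17+6=23
lw $t2, (44) → $t2=M[44]=43
sub $t5, $t5, 16 → $t5=17-16=1
After step 5: $t5 = 1.

1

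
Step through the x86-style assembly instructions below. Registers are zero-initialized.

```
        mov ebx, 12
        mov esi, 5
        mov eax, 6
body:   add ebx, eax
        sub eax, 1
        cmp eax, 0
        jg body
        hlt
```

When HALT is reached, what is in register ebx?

after mov ebx, 12: ebx=12
after mov esi, 5: esi=5
after mov eax, 6: eax=6
after add ebx, eax: ebx=12+6=18
after sub eax, 1: eax=6-1=5
cmp eax, 0  (cmp 5,0)
jg body: taken
after add ebx, eax: ebx=18+5=23
after sub eax, 1: eax=5-1=4
cmp eax, 0  (cmp 4,0)
jg body: taken
after add ebx, eax: ebx=23+4=27
after sub eax, 1: eax=4-1=3
cmp eax, 0  (cmp 3,0)
jg body: taken
after add ebx, eax: ebx=27+3=30
after sub eax, 1: eax=3-1=2
cmp eax, 0  (cmp 2,0)
jg body: taken
after add ebx, eax: ebx=30+2=32
after sub eax, 1: eax=2-1=1
cmp eax, 0  (cmp 1,0)
jg body: taken
after add ebx, eax: ebx=32+1=33
after sub eax, 1: eax=1-1=0
cmp eax, 0  (cmp 0,0)
jg body: not taken
halt.

33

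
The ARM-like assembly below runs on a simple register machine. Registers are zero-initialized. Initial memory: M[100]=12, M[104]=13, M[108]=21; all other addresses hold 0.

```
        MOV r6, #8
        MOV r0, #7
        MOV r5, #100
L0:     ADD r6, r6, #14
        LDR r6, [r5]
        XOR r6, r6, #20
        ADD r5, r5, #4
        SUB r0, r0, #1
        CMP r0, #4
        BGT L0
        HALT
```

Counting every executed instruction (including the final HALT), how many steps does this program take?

25

after MOV r6, #8: r6=8
after MOV r0, #7: r0=7
after MOV r5, #100: r5=100
after ADD r6, r6, #14: r6=8+14=22
after LDR r6, [r5]: r6=M[100]=12
after XOR r6, r6, #20: r6=12^20=24
after ADD r5, r5, #4: r5=100+4=104
after SUB r0, r0, #1: r0=7-1=6
CMP r0, #4  (cmp 6,4)
BGT L0: taken
after ADD r6, r6, #14: r6=24+14=38
after LDR r6, [r5]: r6=M[104]=13
after XOR r6, r6, #20: r6=13^20=25
after ADD r5, r5, #4: r5=104+4=108
after SUB r0, r0, #1: r0=6-1=5
CMP r0, #4  (cmp 5,4)
BGT L0: taken
after ADD r6, r6, #14: r6=25+14=39
after LDR r6, [r5]: r6=M[108]=21
after XOR r6, r6, #20: r6=21^20=1
after ADD r5, r5, #4: r5=108+4=112
after SUB r0, r0, #1: r0=5-1=4
CMP r0, #4  (cmp 4,4)
BGT L0: not taken
halt.
Total executed instructions: 25.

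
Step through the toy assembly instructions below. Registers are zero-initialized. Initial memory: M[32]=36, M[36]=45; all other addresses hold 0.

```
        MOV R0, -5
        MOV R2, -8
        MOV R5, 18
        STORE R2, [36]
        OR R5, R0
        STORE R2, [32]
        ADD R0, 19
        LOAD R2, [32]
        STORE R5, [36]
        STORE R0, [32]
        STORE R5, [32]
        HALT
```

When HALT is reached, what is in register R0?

14

R0=-5
R2=-8
R5=18
STORE R2, [36] → M[36]=-8
R5=18|(-5)=-5
STORE R2, [32] → M[32]=-8
R0=(-5)+19=14
R2=M[32]=-8
STORE R5, [36] → M[36]=-5
STORE R0, [32] → M[32]=14
STORE R5, [32] → M[32]=-5
halt.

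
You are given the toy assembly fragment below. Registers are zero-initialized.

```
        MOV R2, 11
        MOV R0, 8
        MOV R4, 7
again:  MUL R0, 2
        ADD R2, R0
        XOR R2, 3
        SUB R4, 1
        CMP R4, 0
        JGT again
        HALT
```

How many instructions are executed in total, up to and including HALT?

46

MOV R2, 11 → R2=11
MOV R0, 8 → R0=8
MOV R4, 7 → R4=7
MUL R0, 2 → R0=8*2=16
ADD R2, R0 → R2=11+16=27
XOR R2, 3 → R2=27^3=24
SUB R4, 1 → R4=7-1=6
CMP R4, 0  (cmp 6,0)
JGT again: taken
MUL R0, 2 → R0=16*2=32
ADD R2, R0 → R2=24+32=56
XOR R2, 3 → R2=56^3=59
SUB R4, 1 → R4=6-1=5
CMP R4, 0  (cmp 5,0)
JGT again: taken
MUL R0, 2 → R0=32*2=64
ADD R2, R0 → R2=59+64=123
XOR R2, 3 → R2=123^3=120
SUB R4, 1 → R4=5-1=4
CMP R4, 0  (cmp 4,0)
JGT again: taken
MUL R0, 2 → R0=64*2=128
ADD R2, R0 → R2=120+128=248
XOR R2, 3 → R2=248^3=251
SUB R4, 1 → R4=4-1=3
CMP R4, 0  (cmp 3,0)
JGT again: taken
MUL R0, 2 → R0=128*2=256
ADD R2, R0 → R2=251+256=507
XOR R2, 3 → R2=507^3=504
SUB R4, 1 → R4=3-1=2
CMP R4, 0  (cmp 2,0)
JGT again: taken
MUL R0, 2 → R0=256*2=512
ADD R2, R0 → R2=504+512=1016
XOR R2, 3 → R2=1016^3=1019
SUB R4, 1 → R4=2-1=1
CMP R4, 0  (cmp 1,0)
JGT again: taken
MUL R0, 2 → R0=512*2=1024
ADD R2, R0 → R2=1019+1024=2043
XOR R2, 3 → R2=2043^3=2040
SUB R4, 1 → R4=1-1=0
CMP R4, 0  (cmp 0,0)
JGT again: not taken
halt.
Total executed instructions: 46.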